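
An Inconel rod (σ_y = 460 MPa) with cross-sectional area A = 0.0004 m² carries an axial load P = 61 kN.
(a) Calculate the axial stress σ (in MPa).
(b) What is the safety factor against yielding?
(a) Axial stress σ = P/A. Convert P = 61 kN = 61000 N.
  σ = 61000 / 0.0004 = 1.525 × 10⁸ Pa = 152.5 MPa
(b) Safety factor SF = σ_y/σ = 460 / 152.5 = 3.016
Final answer: (a) σ = 152.5 MPa, (b) SF = 3.016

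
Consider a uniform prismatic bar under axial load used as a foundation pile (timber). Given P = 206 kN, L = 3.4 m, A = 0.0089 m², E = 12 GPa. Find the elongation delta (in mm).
Model: a uniform prismatic bar under axial load, so delta = (P·L) / (A·E).
Convert to SI units:
  P = 206 kN = 206000 N
  E = 12 GPa = 1.2 × 10¹⁰ Pa
Substitute:
  delta = (206000 × 3.4) / (0.0089 × (1.2 × 10¹⁰))
  delta = 0.006558 m
Convert: delta = 0.006558 m = 6.558 mm
Final answer: delta = 6.558 mm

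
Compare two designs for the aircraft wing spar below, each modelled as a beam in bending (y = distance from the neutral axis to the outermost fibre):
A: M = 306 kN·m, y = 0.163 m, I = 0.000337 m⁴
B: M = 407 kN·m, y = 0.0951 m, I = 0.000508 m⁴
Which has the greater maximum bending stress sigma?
Model: a beam in bending (y = distance from the neutral axis to the outermost fibre), so sigma = (M·y) / I (SI units).
  A: sigma = (306000 × 0.163) / 0.000337 = 1.48 × 10⁸ Pa = 148 MPa
  B: sigma = (407000 × 0.0951) / 0.000508 = 7.619 × 10⁷ Pa = 76.19 MPa
148 MPa > 76.19 MPa, so A is larger.
Final answer: A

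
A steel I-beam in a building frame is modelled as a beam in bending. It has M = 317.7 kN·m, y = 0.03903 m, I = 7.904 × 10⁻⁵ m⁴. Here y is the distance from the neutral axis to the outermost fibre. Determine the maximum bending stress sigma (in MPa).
Model: a beam in bending, so sigma = (M·y) / I.
Convert to SI units:
  M = 317.7 kN·m = 317700 N·m
Substitute:
  sigma = (317700 × 0.03903) / (7.904 × 10⁻⁵)
  sigma = 1.569 × 10⁸ Pa
Convert: sigma = 1.569 × 10⁸ Pa = 156.9 MPa
Final answer: sigma = 156.9 MPa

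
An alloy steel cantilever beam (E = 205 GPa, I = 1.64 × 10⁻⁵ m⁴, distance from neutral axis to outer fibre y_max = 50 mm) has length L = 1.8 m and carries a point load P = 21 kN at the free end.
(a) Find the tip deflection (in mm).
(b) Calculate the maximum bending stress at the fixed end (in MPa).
(a) Tip deflection of a cantilever with an end point load: δ = P·L^3 / (3·E·I). Convert P = 21 kN = 21000 N, E = 205 GPa = 2.05 × 10¹¹ Pa.
  δ = (21000 × 1.8^3) / (3 × (2.05 × 10¹¹) × (1.64 × 10⁻⁵)) = 0.01214 m = 12.14 mm
(b) Maximum bending moment at the fixed end: M = P·L = 21000 × 1.8 = 37800 N·m. Convert y_max = 50 mm = 0.05 m.
  σ = M·y_max / I = (37800 × 0.05) / (1.64 × 10⁻⁵) = 1.152 × 10⁸ Pa = 115.2 MPa
Final answer: (a) δ = 12.14 mm, (b) σ = 115.2 MPa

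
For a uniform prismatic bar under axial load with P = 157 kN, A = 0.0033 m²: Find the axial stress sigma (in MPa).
Model: a uniform prismatic bar under axial load, so sigma = P / A.
Convert to SI units:
  P = 157 kN = 157000 N
Substitute:
  sigma = 157000 / 0.0033
  sigma = 4.758 × 10⁷ Pa
Convert: sigma = 4.758 × 10⁷ Pa = 47.58 MPa
Final answer: sigma = 47.58 MPa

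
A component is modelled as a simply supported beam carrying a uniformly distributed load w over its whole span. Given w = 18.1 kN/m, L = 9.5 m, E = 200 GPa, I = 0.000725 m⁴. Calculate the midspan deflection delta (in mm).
Model: a simply supported beam carrying a uniformly distributed load w over its whole span, so delta = (5·w·L^4) / (384·E·I).
Convert to SI units:
  w = 18.1 kN/m = 18100 N/m
  E = 200 GPa = 2 × 10¹¹ Pa
Substitute:
  delta = (5 × 18100 × 9.5^4) / (384 × (2 × 10¹¹) × 0.000725)
  delta = 0.01324 m
Convert: delta = 0.01324 m = 13.24 mm
Final answer: delta = 13.24 mm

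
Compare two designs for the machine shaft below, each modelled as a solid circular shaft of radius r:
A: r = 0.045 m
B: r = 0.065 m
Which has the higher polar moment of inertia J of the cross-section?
Model: a solid circular shaft of radius r, so J = (π·r^4) / 2 (SI units).
  A: J = (π × 0.045^4) / 2 = 6.441 × 10⁻⁶ m⁴
  B: J = (π × 0.065^4) / 2 = 2.804 × 10⁻⁵ m⁴
2.804 × 10⁻⁵ m⁴ > 6.441 × 10⁻⁶ m⁴, so B is larger.
Final answer: B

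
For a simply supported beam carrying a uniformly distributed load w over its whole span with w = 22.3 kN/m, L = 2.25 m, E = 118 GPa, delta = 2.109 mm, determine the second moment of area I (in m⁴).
Model: a simply supported beam carrying a uniformly distributed load w over its whole span, so delta = (5·w·L^4) / (384·E·I).
Solve for I: I = (5·w·L^4) / (384·delta·E).
Convert to SI units:
  w = 22.3 kN/m = 22300 N/m
  E = 118 GPa = 1.18 × 10¹¹ Pa
  delta = 2.109 mm = 0.002109 m
Substitute:
  I = (5 × 22300 × 2.25^4) / (384 × 0.002109 × (1.18 × 10¹¹))
  I = 2.99 × 10⁻⁵ m⁴
Final answer: I = 2.99 × 10⁻⁵ m⁴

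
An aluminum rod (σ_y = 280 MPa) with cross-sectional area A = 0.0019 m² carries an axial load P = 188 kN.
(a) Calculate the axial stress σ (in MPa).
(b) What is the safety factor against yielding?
(a) Axial stress σ = P/A. Convert P = 188 kN = 188000 N.
  σ = 188000 / 0.0019 = 9.895 × 10⁷ Pa = 98.95 MPa
(b) Safety factor SF = σ_y/σ = 280 / 98.95 = 2.83
Final answer: (a) σ = 98.95 MPa, (b) SF = 2.83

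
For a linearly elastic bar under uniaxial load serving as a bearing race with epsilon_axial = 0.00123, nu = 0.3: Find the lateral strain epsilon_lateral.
Model: a linearly elastic bar under uniaxial load, so epsilon_lateral = -nu·epsilon_axial.
Substitute:
  epsilon_lateral = -(0.3 × 0.00123)
  epsilon_lateral = -0.000369
Final answer: epsilon_lateral = -0.000369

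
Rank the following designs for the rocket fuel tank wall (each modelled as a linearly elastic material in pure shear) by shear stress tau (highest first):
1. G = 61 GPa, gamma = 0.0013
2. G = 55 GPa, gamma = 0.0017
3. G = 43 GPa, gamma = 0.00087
Model: a linearly elastic material in pure shear, so tau = G·gamma (SI units).
  Case 1: tau = (6.1 × 10¹⁰) × 0.0013 = 7.93 × 10⁷ Pa = 79.3 MPa
  Case 2: tau = (5.5 × 10¹⁰) × 0.0017 = 9.35 × 10⁷ Pa = 93.5 MPa
  Case 3: tau = (4.3 × 10¹⁰) × 0.00087 = 3.741 × 10⁷ Pa = 37.41 MPa
Ordering: 93.5 MPa (case 2) > 79.3 MPa (case 1) > 37.41 MPa (case 3)
Final answer: 2, 1, 3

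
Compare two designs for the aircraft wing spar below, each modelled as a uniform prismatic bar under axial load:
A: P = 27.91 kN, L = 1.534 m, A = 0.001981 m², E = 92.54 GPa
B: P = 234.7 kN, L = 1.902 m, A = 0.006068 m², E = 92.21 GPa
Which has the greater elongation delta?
Model: a uniform prismatic bar under axial load, so delta = (P·L) / (A·E) (SI units).
  A: delta = (27910 × 1.534) / (0.001981 × (9.254 × 10¹⁰)) = 0.0002335 m = 0.2335 mm
  B: delta = (234700 × 1.902) / (0.006068 × (9.221 × 10¹⁰)) = 0.0007978 m = 0.7978 mm
0.7978 mm > 0.2335 mm, so B is larger.
Final answer: B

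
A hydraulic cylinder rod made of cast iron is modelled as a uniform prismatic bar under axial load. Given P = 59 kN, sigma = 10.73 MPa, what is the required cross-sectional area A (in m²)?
Model: a uniform prismatic bar under axial load, so sigma = P / A.
Solve for A: A = P / sigma.
Convert to SI units:
  P = 59 kN = 59000 N
  sigma = 10.73 MPa = 1.073 × 10⁷ Pa
Substitute:
  A = 59000 / (1.073 × 10⁷)
  A = 0.005499 m²
Final answer: A = 0.005499 m²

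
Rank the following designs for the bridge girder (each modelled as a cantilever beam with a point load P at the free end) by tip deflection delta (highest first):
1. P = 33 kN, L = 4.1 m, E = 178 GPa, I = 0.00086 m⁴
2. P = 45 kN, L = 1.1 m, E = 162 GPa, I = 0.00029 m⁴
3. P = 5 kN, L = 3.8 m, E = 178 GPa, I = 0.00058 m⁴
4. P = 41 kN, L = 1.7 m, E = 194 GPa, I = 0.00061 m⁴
Model: a cantilever beam with a point load P at the free end, so delta = (P·L^3) / (3·E·I) (SI units).
  Case 1: delta = (33000 × 4.1^3) / (3 × (1.78 × 10¹¹) × 0.00086) = 0.004953 m = 4.953 mm
  Case 2: delta = (45000 × 1.1^3) / (3 × (1.62 × 10¹¹) × 0.00029) = 0.000425 m = 0.425 mm
  Case 3: delta = (5000 × 3.8^3) / (3 × (1.78 × 10¹¹) × 0.00058) = 0.0008858 m = 0.8858 mm
  Case 4: delta = (41000 × 1.7^3) / (3 × (1.94 × 10¹¹) × 0.00061) = 0.0005674 m = 0.5674 mm
Ordering: 4.953 mm (case 1) > 0.8858 mm (case 3) > 0.5674 mm (case 4) > 0.425 mm (case 2)
Final answer: 1, 3, 4, 2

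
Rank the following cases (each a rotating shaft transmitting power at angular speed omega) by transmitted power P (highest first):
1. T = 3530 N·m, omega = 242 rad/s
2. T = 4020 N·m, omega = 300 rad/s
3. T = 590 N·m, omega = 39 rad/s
Model: a rotating shaft transmitting power at angular speed omega, so P = T·omega (SI units).
  Case 1: P = 3530 × 242 = 854300 W = 854.3 kW
  Case 2: P = 4020 × 300 = 1.206 × 10⁶ W = 1206 kW
  Case 3: P = 590 × 39 = 23010 W = 23.01 kW
Ordering: 1206 kW (case 2) > 854.3 kW (case 1) > 23.01 kW (case 3)
Final answer: 2, 1, 3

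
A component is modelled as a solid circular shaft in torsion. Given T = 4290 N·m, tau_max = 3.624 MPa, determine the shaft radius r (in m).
Model: a solid circular shaft in torsion, so tau_max = (2·T) / (π·r^3).
Solve for r: r = ((2·T) / (π·tau_max))^(1/3).
Convert to SI units:
  tau_max = 3.624 MPa = 3.624 × 10⁶ Pa
Substitute:
  r = ((2 × 4290) / (π × (3.624 × 10⁶)))^(1/3)
  r = 0.091 m
Final answer: r = 0.091 m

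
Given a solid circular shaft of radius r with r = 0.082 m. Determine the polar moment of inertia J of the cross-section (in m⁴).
Model: a solid circular shaft of radius r, so J = (π·r^4) / 2.
Substitute:
  J = (π × 0.082^4) / 2
  J = 7.102 × 10⁻⁵ m⁴
Final answer: J = 7.102 × 10⁻⁵ m⁴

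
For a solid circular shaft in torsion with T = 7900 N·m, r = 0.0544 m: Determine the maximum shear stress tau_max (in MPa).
Model: a solid circular shaft in torsion, so tau_max = (2·T) / (π·r^3).
Substitute:
  tau_max = (2 × 7900) / (π × 0.0544^3)
  tau_max = 3.124 × 10⁷ Pa
Convert: tau_max = 3.124 × 10⁷ Pa = 31.24 MPa
Final answer: tau_max = 31.24 MPa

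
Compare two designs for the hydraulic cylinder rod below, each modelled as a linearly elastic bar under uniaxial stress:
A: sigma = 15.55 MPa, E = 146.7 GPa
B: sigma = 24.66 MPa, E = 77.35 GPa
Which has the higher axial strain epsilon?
Model: a linearly elastic bar under uniaxial stress, so epsilon = sigma / E (SI units).
  A: epsilon = (1.555 × 10⁷) / (1.467 × 10¹¹) = 0.000106
  B: epsilon = (2.466 × 10⁷) / (7.735 × 10¹⁰) = 0.0003188
0.0003188 > 0.000106, so B is larger.
Final answer: B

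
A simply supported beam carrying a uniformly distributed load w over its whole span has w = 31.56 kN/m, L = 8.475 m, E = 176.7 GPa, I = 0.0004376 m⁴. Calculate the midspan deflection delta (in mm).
Model: a simply supported beam carrying a uniformly distributed load w over its whole span, so delta = (5·w·L^4) / (384·E·I).
Convert to SI units:
  w = 31.56 kN/m = 31560 N/m
  E = 176.7 GPa = 1.767 × 10¹¹ Pa
Substitute:
  delta = (5 × 31560 × 8.475^4) / (384 × (1.767 × 10¹¹) × 0.0004376)
  delta = 0.02742 m
Convert: delta = 0.02742 m = 27.42 mm
Final answer: delta = 27.42 mm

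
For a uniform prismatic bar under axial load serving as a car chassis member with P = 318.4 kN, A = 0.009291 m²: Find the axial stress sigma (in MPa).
Model: a uniform prismatic bar under axial load, so sigma = P / A.
Convert to SI units:
  P = 318.4 kN = 318400 N
Substitute:
  sigma = 318400 / 0.009291
  sigma = 3.427 × 10⁷ Pa
Convert: sigma = 3.427 × 10⁷ Pa = 34.27 MPa
Final answer: sigma = 34.27 MPa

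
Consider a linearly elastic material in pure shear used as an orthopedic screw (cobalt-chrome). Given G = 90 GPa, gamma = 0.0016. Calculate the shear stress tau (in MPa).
Model: a linearly elastic material in pure shear, so tau = G·gamma.
Convert to SI units:
  G = 90 GPa = 9 × 10¹⁰ Pa
Substitute:
  tau = (9 × 10¹⁰) × 0.0016
  tau = 1.44 × 10⁸ Pa
Convert: tau = 1.44 × 10⁸ Pa = 144 MPa
Final answer: tau = 144 MPa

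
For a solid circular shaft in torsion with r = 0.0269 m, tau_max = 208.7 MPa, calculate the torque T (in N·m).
Model: a solid circular shaft in torsion, so tau_max = (2·T) / (π·r^3).
Solve for T: T = (π·tau_max·r^3) / 2.
Convert to SI units:
  tau_max = 208.7 MPa = 2.087 × 10⁸ Pa
Substitute:
  T = (π × (2.087 × 10⁸) × 0.0269^3) / 2
  T = 6381 N·m
Final answer: T = 6381 N·m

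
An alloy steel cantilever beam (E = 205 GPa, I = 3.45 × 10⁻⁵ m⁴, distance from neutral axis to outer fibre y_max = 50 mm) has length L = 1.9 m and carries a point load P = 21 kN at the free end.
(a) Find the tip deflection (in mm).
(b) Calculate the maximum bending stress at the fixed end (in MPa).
(a) Tip deflection of a cantilever with an end point load: δ = P·L^3 / (3·E·I). Convert P = 21 kN = 21000 N, E = 205 GPa = 2.05 × 10¹¹ Pa.
  δ = (21000 × 1.9^3) / (3 × (2.05 × 10¹¹) × (3.45 × 10⁻⁵)) = 0.006789 m = 6.789 mm
(b) Maximum bending moment at the fixed end: M = P·L = 21000 × 1.9 = 39900 N·m. Convert y_max = 50 mm = 0.05 m.
  σ = M·y_max / I = (39900 × 0.05) / (3.45 × 10⁻⁵) = 5.783 × 10⁷ Pa = 57.83 MPa
Final answer: (a) δ = 6.789 mm, (b) σ = 57.83 MPa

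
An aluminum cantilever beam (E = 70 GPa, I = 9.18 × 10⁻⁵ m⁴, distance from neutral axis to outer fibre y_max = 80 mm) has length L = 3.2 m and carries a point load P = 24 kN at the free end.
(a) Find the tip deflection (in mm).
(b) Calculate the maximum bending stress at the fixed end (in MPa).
(a) Tip deflection of a cantilever with an end point load: δ = P·L^3 / (3·E·I). Convert P = 24 kN = 24000 N, E = 70 GPa = 7 × 10¹⁰ Pa.
  δ = (24000 × 3.2^3) / (3 × (7 × 10¹⁰) × (9.18 × 10⁻⁵)) = 0.04079 m = 40.79 mm
(b) Maximum bending moment at the fixed end: M = P·L = 24000 × 3.2 = 76800 N·m. Convert y_max = 80 mm = 0.08 m.
  σ = M·y_max / I = (76800 × 0.08) / (9.18 × 10⁻⁵) = 6.693 × 10⁷ Pa = 66.93 MPa
Final answer: (a) δ = 40.79 mm, (b) σ = 66.93 MPa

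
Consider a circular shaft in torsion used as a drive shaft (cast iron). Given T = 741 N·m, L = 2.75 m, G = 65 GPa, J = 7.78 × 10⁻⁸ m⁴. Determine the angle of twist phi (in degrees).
Model: a circular shaft in torsion, so phi = (T·L) / (G·J).
Convert to SI units:
  G = 65 GPa = 6.5 × 10¹⁰ Pa
Substitute:
  phi = (741 × 2.75) / ((6.5 × 10¹⁰) × (7.78 × 10⁻⁸))
  phi = 0.403 rad
Convert to degrees: phi = 0.403 × 180/π = 23.09°
Final answer: phi = 23.09°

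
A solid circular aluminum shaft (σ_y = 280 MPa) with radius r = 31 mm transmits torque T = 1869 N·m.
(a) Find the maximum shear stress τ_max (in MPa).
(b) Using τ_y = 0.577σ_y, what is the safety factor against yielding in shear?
(a) For a solid circular shaft, τ_max = T·r/J with J = π·r^4/2, i.e. τ_max = 2·T / (π·r^3). Convert r = 31 mm = 0.031 m.
  τ_max = (2 × 1869) / (π × 0.031^3) = 3.994 × 10⁷ Pa = 39.94 MPa
(b) τ_y = 0.577 × 280 = 161.56 MPa
  SF = τ_y/τ_max = 161.56 / 39.94 = 4.045
Final answer: (a) τ_max = 39.94 MPa, (b) SF = 4.045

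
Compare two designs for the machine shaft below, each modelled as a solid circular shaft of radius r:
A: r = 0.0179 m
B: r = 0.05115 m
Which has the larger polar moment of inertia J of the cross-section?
Model: a solid circular shaft of radius r, so J = (π·r^4) / 2 (SI units).
  A: J = (π × 0.0179^4) / 2 = 1.613 × 10⁻⁷ m⁴
  B: J = (π × 0.05115^4) / 2 = 1.075 × 10⁻⁵ m⁴
1.075 × 10⁻⁵ m⁴ > 1.613 × 10⁻⁷ m⁴, so B is larger.
Final answer: B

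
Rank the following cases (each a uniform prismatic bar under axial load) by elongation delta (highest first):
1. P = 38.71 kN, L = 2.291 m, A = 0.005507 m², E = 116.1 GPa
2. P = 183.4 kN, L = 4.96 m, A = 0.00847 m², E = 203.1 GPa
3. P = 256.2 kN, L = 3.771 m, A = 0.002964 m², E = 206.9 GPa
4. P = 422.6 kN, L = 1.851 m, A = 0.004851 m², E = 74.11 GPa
Model: a uniform prismatic bar under axial load, so delta = (P·L) / (A·E) (SI units).
  Case 1: delta = (38710 × 2.291) / (0.005507 × (1.161 × 10¹¹)) = 0.0001387 m = 0.1387 mm
  Case 2: delta = (183400 × 4.96) / (0.00847 × (2.031 × 10¹¹)) = 0.0005288 m = 0.5288 mm
  Case 3: delta = (256200 × 3.771) / (0.002964 × (2.069 × 10¹¹)) = 0.001575 m = 1.575 mm
  Case 4: delta = (422600 × 1.851) / (0.004851 × (7.411 × 10¹⁰)) = 0.002176 m = 2.176 mm
Ordering: 2.176 mm (case 4) > 1.575 mm (case 3) > 0.5288 mm (case 2) > 0.1387 mm (case 1)
Final answer: 4, 3, 2, 1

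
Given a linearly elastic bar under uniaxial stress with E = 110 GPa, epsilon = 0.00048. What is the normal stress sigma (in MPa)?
Model: a linearly elastic bar under uniaxial stress, so sigma = E·epsilon.
Convert to SI units:
  E = 110 GPa = 1.1 × 10¹¹ Pa
Substitute:
  sigma = (1.1 × 10¹¹) × 0.00048
  sigma = 5.28 × 10⁷ Pa
Convert: sigma = 5.28 × 10⁷ Pa = 52.8 MPa
Final answer: sigma = 52.8 MPa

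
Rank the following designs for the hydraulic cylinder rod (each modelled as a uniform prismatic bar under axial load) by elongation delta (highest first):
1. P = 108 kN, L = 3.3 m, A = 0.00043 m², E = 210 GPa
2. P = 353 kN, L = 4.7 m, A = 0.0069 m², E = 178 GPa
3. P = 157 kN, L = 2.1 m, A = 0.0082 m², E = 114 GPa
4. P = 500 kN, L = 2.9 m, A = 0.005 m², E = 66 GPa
Model: a uniform prismatic bar under axial load, so delta = (P·L) / (A·E) (SI units).
  Case 1: delta = (108000 × 3.3) / (0.00043 × (2.1 × 10¹¹)) = 0.003947 m = 3.947 mm
  Case 2: delta = (353000 × 4.7) / (0.0069 × (1.78 × 10¹¹)) = 0.001351 m = 1.351 mm
  Case 3: delta = (157000 × 2.1) / (0.0082 × (1.14 × 10¹¹)) = 0.0003527 m = 0.3527 mm
  Case 4: delta = (500000 × 2.9) / (0.005 × (6.6 × 10¹⁰)) = 0.004394 m = 4.394 mm
Ordering: 4.394 mm (case 4) > 3.947 mm (case 1) > 1.351 mm (case 2) > 0.3527 mm (case 3)
Final answer: 4, 1, 2, 3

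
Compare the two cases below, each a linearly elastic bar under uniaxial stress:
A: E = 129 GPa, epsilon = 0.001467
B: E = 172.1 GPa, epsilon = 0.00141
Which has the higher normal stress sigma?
Model: a linearly elastic bar under uniaxial stress, so sigma = E·epsilon (SI units).
  A: sigma = (1.29 × 10¹¹) × 0.001467 = 1.892 × 10⁸ Pa = 189.2 MPa
  B: sigma = (1.721 × 10¹¹) × 0.00141 = 2.427 × 10⁸ Pa = 242.7 MPa
242.7 MPa > 189.2 MPa, so B is larger.
Final answer: B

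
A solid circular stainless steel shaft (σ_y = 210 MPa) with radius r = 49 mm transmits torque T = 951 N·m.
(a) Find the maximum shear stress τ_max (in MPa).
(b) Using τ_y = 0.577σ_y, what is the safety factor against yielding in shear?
(a) For a solid circular shaft, τ_max = T·r/J with J = π·r^4/2, i.e. τ_max = 2·T / (π·r^3). Convert r = 49 mm = 0.049 m.
  τ_max = (2 × 951) / (π × 0.049^3) = 5.146 × 10⁶ Pa = 5.146 MPa
(b) τ_y = 0.577 × 210 = 121.17 MPa
  SF = τ_y/τ_max = 121.17 / 5.146 = 23.55
Final answer: (a) τ_max = 5.146 MPa, (b) SF = 23.55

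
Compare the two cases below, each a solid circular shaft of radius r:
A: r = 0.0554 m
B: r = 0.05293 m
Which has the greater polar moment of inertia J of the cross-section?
Model: a solid circular shaft of radius r, so J = (π·r^4) / 2 (SI units).
  A: J = (π × 0.0554^4) / 2 = 1.48 × 10⁻⁵ m⁴
  B: J = (π × 0.05293^4) / 2 = 1.233 × 10⁻⁵ m⁴
1.48 × 10⁻⁵ m⁴ > 1.233 × 10⁻⁵ m⁴, so A is larger.
Final answer: A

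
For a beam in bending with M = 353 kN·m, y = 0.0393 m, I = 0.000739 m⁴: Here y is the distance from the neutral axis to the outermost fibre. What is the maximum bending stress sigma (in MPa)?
Model: a beam in bending, so sigma = (M·y) / I.
Convert to SI units:
  M = 353 kN·m = 353000 N·m
Substitute:
  sigma = (353000 × 0.0393) / 0.000739
  sigma = 1.877 × 10⁷ Pa
Convert: sigma = 1.877 × 10⁷ Pa = 18.77 MPa
Final answer: sigma = 18.77 MPa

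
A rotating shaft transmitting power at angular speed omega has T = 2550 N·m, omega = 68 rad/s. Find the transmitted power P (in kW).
Model: a rotating shaft transmitting power at angular speed omega, so P = T·omega.
Substitute:
  P = 2550 × 68
  P = 173400 W
Convert: P = 173400 W = 173.4 kW
Final answer: P = 173.4 kW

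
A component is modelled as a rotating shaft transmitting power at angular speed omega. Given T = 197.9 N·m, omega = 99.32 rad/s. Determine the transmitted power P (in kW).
Model: a rotating shaft transmitting power at angular speed omega, so P = T·omega.
Substitute:
  P = 197.9 × 99.32
  P = 19660 W
Convert: P = 19660 W = 19.66 kW
Final answer: P = 19.66 kW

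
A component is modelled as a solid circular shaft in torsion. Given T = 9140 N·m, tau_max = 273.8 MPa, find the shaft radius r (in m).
Model: a solid circular shaft in torsion, so tau_max = (2·T) / (π·r^3).
Solve for r: r = ((2·T) / (π·tau_max))^(1/3).
Convert to SI units:
  tau_max = 273.8 MPa = 2.738 × 10⁸ Pa
Substitute:
  r = ((2 × 9140) / (π × (2.738 × 10⁸)))^(1/3)
  r = 0.0277 m
Final answer: r = 0.0277 m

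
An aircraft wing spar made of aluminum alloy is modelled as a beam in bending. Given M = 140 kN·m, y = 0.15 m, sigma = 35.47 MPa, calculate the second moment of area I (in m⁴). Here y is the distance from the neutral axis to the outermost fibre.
Model: a beam in bending, so sigma = (M·y) / I.
Solve for I: I = (M·y) / sigma.
Convert to SI units:
  M = 140 kN·m = 140000 N·m
  sigma = 35.47 MPa = 3.547 × 10⁷ Pa
Substitute:
  I = (140000 × 0.15) / (3.547 × 10⁷)
  I = 0.000592 m⁴
Final answer: I = 0.000592 m⁴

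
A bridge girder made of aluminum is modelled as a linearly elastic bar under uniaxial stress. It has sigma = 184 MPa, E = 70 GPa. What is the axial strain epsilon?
Model: a linearly elastic bar under uniaxial stress, so epsilon = sigma / E.
Convert to SI units:
  sigma = 184 MPa = 1.84 × 10⁸ Pa
  E = 70 GPa = 7 × 10¹⁰ Pa
Substitute:
  epsilon = (1.84 × 10⁸) / (7 × 10¹⁰)
  epsilon = 0.002629
Final answer: epsilon = 0.002629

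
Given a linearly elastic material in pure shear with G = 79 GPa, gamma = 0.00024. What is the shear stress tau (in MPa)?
Model: a linearly elastic material in pure shear, so tau = G·gamma.
Convert to SI units:
  G = 79 GPa = 7.9 × 10¹⁰ Pa
Substitute:
  tau = (7.9 × 10¹⁰) × 0.00024
  tau = 1.896 × 10⁷ Pa
Convert: tau = 1.896 × 10⁷ Pa = 18.96 MPa
Final answer: tau = 18.96 MPa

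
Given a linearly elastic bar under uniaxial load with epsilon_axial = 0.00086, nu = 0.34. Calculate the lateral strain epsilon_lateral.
Model: a linearly elastic bar under uniaxial load, so epsilon_lateral = -nu·epsilon_axial.
Substitute:
  epsilon_lateral = -(0.34 × 0.00086)
  epsilon_lateral = -0.0002924
Final answer: epsilon_lateral = -0.0002924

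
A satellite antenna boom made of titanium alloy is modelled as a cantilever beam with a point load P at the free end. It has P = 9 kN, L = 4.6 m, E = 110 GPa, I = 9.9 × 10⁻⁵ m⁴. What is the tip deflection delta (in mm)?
Model: a cantilever beam with a point load P at the free end, so delta = (P·L^3) / (3·E·I).
Convert to SI units:
  P = 9 kN = 9000 N
  E = 110 GPa = 1.1 × 10¹¹ Pa
Substitute:
  delta = (9000 × 4.6^3) / (3 × (1.1 × 10¹¹) × (9.9 × 10⁻⁵))
  delta = 0.02681 m
Convert: delta = 0.02681 m = 26.81 mm
Final answer: delta = 26.81 mm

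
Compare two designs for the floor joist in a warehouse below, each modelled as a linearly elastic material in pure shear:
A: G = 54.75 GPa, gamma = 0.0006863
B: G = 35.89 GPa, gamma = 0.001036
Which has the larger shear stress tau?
Model: a linearly elastic material in pure shear, so tau = G·gamma (SI units).
  A: tau = (5.475 × 10¹⁰) × 0.0006863 = 3.757 × 10⁷ Pa = 37.57 MPa
  B: tau = (3.589 × 10¹⁰) × 0.001036 = 3.718 × 10⁷ Pa = 37.18 MPa
37.57 MPa > 37.18 MPa, so A is larger.
Final answer: A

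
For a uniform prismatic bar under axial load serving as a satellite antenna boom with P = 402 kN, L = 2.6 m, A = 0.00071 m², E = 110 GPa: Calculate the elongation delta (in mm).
Model: a uniform prismatic bar under axial load, so delta = (P·L) / (A·E).
Convert to SI units:
  P = 402 kN = 402000 N
  E = 110 GPa = 1.1 × 10¹¹ Pa
Substitute:
  delta = (402000 × 2.6) / (0.00071 × (1.1 × 10¹¹))
  delta = 0.01338 m
Convert: delta = 0.01338 m = 13.38 mm
Final answer: delta = 13.38 mm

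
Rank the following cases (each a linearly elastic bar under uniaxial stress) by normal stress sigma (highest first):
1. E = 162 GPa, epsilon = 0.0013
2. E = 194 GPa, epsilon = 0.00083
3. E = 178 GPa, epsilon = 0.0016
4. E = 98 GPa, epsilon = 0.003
Model: a linearly elastic bar under uniaxial stress, so sigma = E·epsilon (SI units).
  Case 1: sigma = (1.62 × 10¹¹) × 0.0013 = 2.106 × 10⁸ Pa = 210.6 MPa
  Case 2: sigma = (1.94 × 10¹¹) × 0.00083 = 1.61 × 10⁸ Pa = 161 MPa
  Case 3: sigma = (1.78 × 10¹¹) × 0.0016 = 2.848 × 10⁸ Pa = 284.8 MPa
  Case 4: sigma = (9.8 × 10¹⁰) × 0.003 = 2.94 × 10⁸ Pa = 294 MPa
Ordering: 294 MPa (case 4) > 284.8 MPa (case 3) > 210.6 MPa (case 1) > 161 MPa (case 2)
Final answer: 4, 3, 1, 2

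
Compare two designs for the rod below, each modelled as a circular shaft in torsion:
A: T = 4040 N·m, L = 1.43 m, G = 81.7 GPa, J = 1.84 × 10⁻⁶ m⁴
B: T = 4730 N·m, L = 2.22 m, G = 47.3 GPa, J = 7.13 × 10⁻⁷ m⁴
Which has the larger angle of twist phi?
Model: a circular shaft in torsion, so phi = (T·L) / (G·J) (SI units).
  A: phi = (4040 × 1.43) / ((8.17 × 10¹⁰) × (1.84 × 10⁻⁶)) = 0.03843 rad = 2.202°
  B: phi = (4730 × 2.22) / ((4.73 × 10¹⁰) × (7.13 × 10⁻⁷)) = 0.3114 rad = 17.84°
17.84° > 2.202°, so B is larger.
Final answer: B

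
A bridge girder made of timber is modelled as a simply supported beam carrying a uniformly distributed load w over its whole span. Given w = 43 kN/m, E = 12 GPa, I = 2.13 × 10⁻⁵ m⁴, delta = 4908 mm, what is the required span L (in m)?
Model: a simply supported beam carrying a uniformly distributed load w over its whole span, so delta = (5·w·L^4) / (384·E·I).
Solve for L: L = ((384·delta·E·I) / (5·w))^(1/4).
Convert to SI units:
  w = 43 kN/m = 43000 N/m
  E = 12 GPa = 1.2 × 10¹⁰ Pa
  delta = 4908 mm = 4.908 m
Substitute:
  L = ((384 × 4.908 × (1.2 × 10¹⁰) × (2.13 × 10⁻⁵)) / (5 × 43000))^(1/4)
  L = 6.88 m
Final answer: L = 6.88 m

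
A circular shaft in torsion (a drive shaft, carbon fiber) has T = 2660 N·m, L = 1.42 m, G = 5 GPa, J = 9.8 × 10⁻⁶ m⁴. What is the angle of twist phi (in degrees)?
Model: a circular shaft in torsion, so phi = (T·L) / (G·J).
Convert to SI units:
  G = 5 GPa = 5 × 10⁹ Pa
Substitute:
  phi = (2660 × 1.42) / ((5 × 10⁹) × (9.8 × 10⁻⁶))
  phi = 0.07709 rad
Convert to degrees: phi = 0.07709 × 180/π = 4.417°
Final answer: phi = 4.417°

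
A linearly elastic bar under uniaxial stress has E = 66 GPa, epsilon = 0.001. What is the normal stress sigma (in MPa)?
Model: a linearly elastic bar under uniaxial stress, so sigma = E·epsilon.
Convert to SI units:
  E = 66 GPa = 6.6 × 10¹⁰ Pa
Substitute:
  sigma = (6.6 × 10¹⁰) × 0.001
  sigma = 6.6 × 10⁷ Pa
Convert: sigma = 6.6 × 10⁷ Pa = 66 MPa
Final answer: sigma = 66 MPa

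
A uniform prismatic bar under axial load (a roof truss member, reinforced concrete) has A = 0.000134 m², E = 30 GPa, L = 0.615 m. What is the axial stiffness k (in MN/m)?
Model: a uniform prismatic bar under axial load, so k = (A·E) / L.
Convert to SI units:
  E = 30 GPa = 3 × 10¹⁰ Pa
Substitute:
  k = (0.000134 × (3 × 10¹⁰)) / 0.615
  k = 6.537 × 10⁶ N/m
Convert: k = 6.537 × 10⁶ N/m = 6.537 MN/m
Final answer: k = 6.537 MN/m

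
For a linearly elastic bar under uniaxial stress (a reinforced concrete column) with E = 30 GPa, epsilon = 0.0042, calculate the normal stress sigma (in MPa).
Model: a linearly elastic bar under uniaxial stress, so epsilon = sigma / E.
Solve for sigma: sigma = epsilon·E.
Convert to SI units:
  E = 30 GPa = 3 × 10¹⁰ Pa
Substitute:
  sigma = 0.0042 × (3 × 10¹⁰)
  sigma = 1.26 × 10⁸ Pa
Convert: sigma = 1.26 × 10⁸ Pa = 126 MPa
Final answer: sigma = 126 MPa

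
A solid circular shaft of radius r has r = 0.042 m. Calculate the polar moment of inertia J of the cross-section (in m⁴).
Model: a solid circular shaft of radius r, so J = (π·r^4) / 2.
Substitute:
  J = (π × 0.042^4) / 2
  J = 4.888 × 10⁻⁶ m⁴
Final answer: J = 4.888 × 10⁻⁶ m⁴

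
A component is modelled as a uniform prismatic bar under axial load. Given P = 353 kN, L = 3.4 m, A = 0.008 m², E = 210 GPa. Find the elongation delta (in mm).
Model: a uniform prismatic bar under axial load, so delta = (P·L) / (A·E).
Convert to SI units:
  P = 353 kN = 353000 N
  E = 210 GPa = 2.1 × 10¹¹ Pa
Substitute:
  delta = (353000 × 3.4) / (0.008 × (2.1 × 10¹¹))
  delta = 0.0007144 m
Convert: delta = 0.0007144 m = 0.7144 mm
Final answer: delta = 0.7144 mm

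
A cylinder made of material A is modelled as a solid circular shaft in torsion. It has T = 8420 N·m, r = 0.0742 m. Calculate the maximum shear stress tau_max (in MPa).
Model: a solid circular shaft in torsion, so tau_max = (2·T) / (π·r^3).
Substitute:
  tau_max = (2 × 8420) / (π × 0.0742^3)
  tau_max = 1.312 × 10⁷ Pa
Convert: tau_max = 1.312 × 10⁷ Pa = 13.12 MPa
Final answer: tau_max = 13.12 MPa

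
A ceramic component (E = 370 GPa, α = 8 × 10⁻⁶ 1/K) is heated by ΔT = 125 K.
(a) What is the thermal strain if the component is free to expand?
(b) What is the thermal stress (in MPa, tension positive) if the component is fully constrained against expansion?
(a) Free thermal strain ε_th = α·ΔT = (8 × 10⁻⁶) × 125 = 0.001
(b) Fully constrained, the expansion is suppressed, so σ = -E·α·ΔT. Convert E = 370 GPa = 3.7 × 10¹¹ Pa.
  σ = -(3.7 × 10¹¹) × (8 × 10⁻⁶) × 125 = -3.7 × 10⁸ Pa = -370 MPa (compressive)
Final answer: (a) ε_th = 0.001, (b) σ = -370 MPa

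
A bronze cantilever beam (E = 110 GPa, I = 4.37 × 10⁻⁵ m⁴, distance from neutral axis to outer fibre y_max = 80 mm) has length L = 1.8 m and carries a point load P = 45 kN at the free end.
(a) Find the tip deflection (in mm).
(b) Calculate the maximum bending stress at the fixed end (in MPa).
(a) Tip deflection of a cantilever with an end point load: δ = P·L^3 / (3·E·I). Convert P = 45 kN = 45000 N, E = 110 GPa = 1.1 × 10¹¹ Pa.
  δ = (45000 × 1.8^3) / (3 × (1.1 × 10¹¹) × (4.37 × 10⁻⁵)) = 0.0182 m = 18.2 mm
(b) Maximum bending moment at the fixed end: M = P·L = 45000 × 1.8 = 81000 N·m. Convert y_max = 80 mm = 0.08 m.
  σ = M·y_max / I = (81000 × 0.08) / (4.37 × 10⁻⁵) = 1.483 × 10⁸ Pa = 148.3 MPa
Final answer: (a) δ = 18.2 mm, (b) σ = 148.3 MPa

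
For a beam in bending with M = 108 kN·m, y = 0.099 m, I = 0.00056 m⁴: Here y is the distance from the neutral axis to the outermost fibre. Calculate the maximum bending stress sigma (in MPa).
Model: a beam in bending, so sigma = (M·y) / I.
Convert to SI units:
  M = 108 kN·m = 108000 N·m
Substitute:
  sigma = (108000 × 0.099) / 0.00056
  sigma = 1.909 × 10⁷ Pa
Convert: sigma = 1.909 × 10⁷ Pa = 19.09 MPa
Final answer: sigma = 19.09 MPa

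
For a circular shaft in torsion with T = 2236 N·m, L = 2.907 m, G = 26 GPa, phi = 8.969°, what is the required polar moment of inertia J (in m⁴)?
Model: a circular shaft in torsion, so phi = (T·L) / (G·J).
Solve for J: J = (T·L) / (phi·G).
Convert to SI units:
  G = 26 GPa = 2.6 × 10¹⁰ Pa
  phi = 8.969° = 0.1565 rad
Substitute:
  J = (2236 × 2.907) / (0.1565 × (2.6 × 10¹⁰))
  J = 1.597 × 10⁻⁶ m⁴
Final answer: J = 1.597 × 10⁻⁶ m⁴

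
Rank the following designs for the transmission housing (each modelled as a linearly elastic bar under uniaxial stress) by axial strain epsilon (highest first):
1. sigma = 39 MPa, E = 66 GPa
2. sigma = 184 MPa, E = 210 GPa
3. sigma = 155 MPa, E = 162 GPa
Model: a linearly elastic bar under uniaxial stress, so epsilon = sigma / E (SI units).
  Case 1: epsilon = (3.9 × 10⁷) / (6.6 × 10¹⁰) = 0.0005909
  Case 2: epsilon = (1.84 × 10⁸) / (2.1 × 10¹¹) = 0.0008762
  Case 3: epsilon = (1.55 × 10⁸) / (1.62 × 10¹¹) = 0.0009568
Ordering: 0.0009568 (case 3) > 0.0008762 (case 2) > 0.0005909 (case 1)
Final answer: 3, 2, 1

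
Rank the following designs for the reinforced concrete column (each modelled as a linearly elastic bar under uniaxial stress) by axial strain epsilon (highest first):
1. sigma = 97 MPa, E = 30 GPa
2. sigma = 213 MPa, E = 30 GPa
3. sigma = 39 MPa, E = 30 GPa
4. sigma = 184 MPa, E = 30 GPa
Model: a linearly elastic bar under uniaxial stress, so epsilon = sigma / E (SI units).
  Case 1: epsilon = (9.7 × 10⁷) / (3 × 10¹⁰) = 0.003233
  Case 2: epsilon = (2.13 × 10⁸) / (3 × 10¹⁰) = 0.0071
  Case 3: epsilon = (3.9 × 10⁷) / (3 × 10¹⁰) = 0.0013
  Case 4: epsilon = (1.84 × 10⁸) / (3 × 10¹⁰) = 0.006133
Ordering: 0.0071 (case 2) > 0.006133 (case 4) > 0.003233 (case 1) > 0.0013 (case 3)
Final answer: 2, 4, 1, 3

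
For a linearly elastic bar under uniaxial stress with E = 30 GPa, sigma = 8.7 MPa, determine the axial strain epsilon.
Model: a linearly elastic bar under uniaxial stress, so sigma = E·epsilon.
Solve for epsilon: epsilon = sigma / E.
Convert to SI units:
  E = 30 GPa = 3 × 10¹⁰ Pa
  sigma = 8.7 MPa = 8.7 × 10⁶ Pa
Substitute:
  epsilon = (8.7 × 10⁶) / (3 × 10¹⁰)
  epsilon = 0.00029
Final answer: epsilon = 0.00029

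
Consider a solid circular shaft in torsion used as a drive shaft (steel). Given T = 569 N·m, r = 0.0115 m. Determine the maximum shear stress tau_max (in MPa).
Model: a solid circular shaft in torsion, so tau_max = (2·T) / (π·r^3).
Substitute:
  tau_max = (2 × 569) / (π × 0.0115^3)
  tau_max = 2.382 × 10⁸ Pa
Convert: tau_max = 2.382 × 10⁸ Pa = 238.2 MPa
Final answer: tau_max = 238.2 MPa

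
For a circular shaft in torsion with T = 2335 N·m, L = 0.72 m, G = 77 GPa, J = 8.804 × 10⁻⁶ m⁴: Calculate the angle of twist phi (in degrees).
Model: a circular shaft in torsion, so phi = (T·L) / (G·J).
Convert to SI units:
  G = 77 GPa = 7.7 × 10¹⁰ Pa
Substitute:
  phi = (2335 × 0.72) / ((7.7 × 10¹⁰) × (8.804 × 10⁻⁶))
  phi = 0.00248 rad
Convert to degrees: phi = 0.00248 × 180/π = 0.1421°
Final answer: phi = 0.1421°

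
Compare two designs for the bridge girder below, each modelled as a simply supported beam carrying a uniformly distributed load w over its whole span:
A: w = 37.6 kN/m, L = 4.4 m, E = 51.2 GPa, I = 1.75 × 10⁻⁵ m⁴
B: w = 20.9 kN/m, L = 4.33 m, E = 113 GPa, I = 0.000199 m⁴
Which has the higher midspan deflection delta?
Model: a simply supported beam carrying a uniformly distributed load w over its whole span, so delta = (5·w·L^4) / (384·E·I) (SI units).
  A: delta = (5 × 37600 × 4.4^4) / (384 × (5.12 × 10¹⁰) × (1.75 × 10⁻⁵)) = 0.2048 m = 204.8 mm
  B: delta = (5 × 20900 × 4.33^4) / (384 × (1.13 × 10¹¹) × 0.000199) = 0.004254 m = 4.254 mm
204.8 mm > 4.254 mm, so A is larger.
Final answer: A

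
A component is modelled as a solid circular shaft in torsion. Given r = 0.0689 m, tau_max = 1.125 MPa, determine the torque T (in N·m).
Model: a solid circular shaft in torsion, so tau_max = (2·T) / (π·r^3).
Solve for T: T = (π·tau_max·r^3) / 2.
Convert to SI units:
  tau_max = 1.125 MPa = 1.125 × 10⁶ Pa
Substitute:
  T = (π × (1.125 × 10⁶) × 0.0689^3) / 2
  T = 578 N·m
Final answer: T = 578 N·m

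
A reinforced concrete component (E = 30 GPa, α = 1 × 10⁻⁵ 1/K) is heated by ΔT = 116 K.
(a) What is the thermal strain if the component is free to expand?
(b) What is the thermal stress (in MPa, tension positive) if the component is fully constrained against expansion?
(a) Free thermal strain ε_th = α·ΔT = (1 × 10⁻⁵) × 116 = 0.00116
(b) Fully constrained, the expansion is suppressed, so σ = -E·α·ΔT. Convert E = 30 GPa = 3 × 10¹⁰ Pa.
  σ = -(3 × 10¹⁰) × (1 × 10⁻⁵) × 116 = -3.48 × 10⁷ Pa = -34.8 MPa (compressive)
Final answer: (a) ε_th = 0.00116, (b) σ = -34.8 MPa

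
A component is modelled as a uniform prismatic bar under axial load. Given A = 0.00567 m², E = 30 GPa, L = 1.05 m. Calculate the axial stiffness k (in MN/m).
Model: a uniform prismatic bar under axial load, so k = (A·E) / L.
Convert to SI units:
  E = 30 GPa = 3 × 10¹⁰ Pa
Substitute:
  k = (0.00567 × (3 × 10¹⁰)) / 1.05
  k = 1.62 × 10⁸ N/m
Convert: k = 1.62 × 10⁸ N/m = 162 MN/m
Final answer: k = 162 MN/m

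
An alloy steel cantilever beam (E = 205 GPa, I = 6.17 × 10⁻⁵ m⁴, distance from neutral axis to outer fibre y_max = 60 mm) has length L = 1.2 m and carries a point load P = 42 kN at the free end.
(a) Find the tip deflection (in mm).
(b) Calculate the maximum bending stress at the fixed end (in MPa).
(a) Tip deflection of a cantilever with an end point load: δ = P·L^3 / (3·E·I). Convert P = 42 kN = 42000 N, E = 205 GPa = 2.05 × 10¹¹ Pa.
  δ = (42000 × 1.2^3) / (3 × (2.05 × 10¹¹) × (6.17 × 10⁻⁵)) = 0.001913 m = 1.913 mm
(b) Maximum bending moment at the fixed end: M = P·L = 42000 × 1.2 = 50400 N·m. Convert y_max = 60 mm = 0.06 m.
  σ = M·y_max / I = (50400 × 0.06) / (6.17 × 10⁻⁵) = 4.901 × 10⁷ Pa = 49.01 MPa
Final answer: (a) δ = 1.913 mm, (b) σ = 49.01 MPa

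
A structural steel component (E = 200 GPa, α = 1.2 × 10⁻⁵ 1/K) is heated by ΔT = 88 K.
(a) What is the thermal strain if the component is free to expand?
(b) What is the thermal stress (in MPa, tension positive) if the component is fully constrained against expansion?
(a) Free thermal strain ε_th = α·ΔT = (1.2 × 10⁻⁵) × 88 = 0.001056
(b) Fully constrained, the expansion is suppressed, so σ = -E·α·ΔT. Convert E = 200 GPa = 2 × 10¹¹ Pa.
  σ = -(2 × 10¹¹) × (1.2 × 10⁻⁵) × 88 = -2.112 × 10⁸ Pa = -211.2 MPa (compressive)
Final answer: (a) ε_th = 0.001056, (b) σ = -211.2 MPa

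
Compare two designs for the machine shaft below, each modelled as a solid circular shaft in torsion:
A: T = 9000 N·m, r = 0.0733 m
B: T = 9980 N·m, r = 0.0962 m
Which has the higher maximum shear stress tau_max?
Model: a solid circular shaft in torsion, so tau_max = (2·T) / (π·r^3) (SI units).
  A: tau_max = (2 × 9000) / (π × 0.0733^3) = 1.455 × 10⁷ Pa = 14.55 MPa
  B: tau_max = (2 × 9980) / (π × 0.0962^3) = 7.137 × 10⁶ Pa = 7.137 MPa
14.55 MPa > 7.137 MPa, so A is larger.
Final answer: A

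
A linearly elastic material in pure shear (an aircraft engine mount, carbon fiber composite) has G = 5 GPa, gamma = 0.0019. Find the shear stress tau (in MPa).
Model: a linearly elastic material in pure shear, so tau = G·gamma.
Convert to SI units:
  G = 5 GPa = 5 × 10⁹ Pa
Substitute:
  tau = (5 × 10⁹) × 0.0019
  tau = 9.5 × 10⁶ Pa
Convert: tau = 9.5 × 10⁶ Pa = 9.5 MPa
Final answer: tau = 9.5 MPa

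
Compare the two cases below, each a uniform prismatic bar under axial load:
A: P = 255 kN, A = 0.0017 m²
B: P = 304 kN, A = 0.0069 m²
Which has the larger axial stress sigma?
Model: a uniform prismatic bar under axial load, so sigma = P / A (SI units).
  A: sigma = 255000 / 0.0017 = 1.5 × 10⁸ Pa = 150 MPa
  B: sigma = 304000 / 0.0069 = 4.406 × 10⁷ Pa = 44.06 MPa
150 MPa > 44.06 MPa, so A is larger.
Final answer: A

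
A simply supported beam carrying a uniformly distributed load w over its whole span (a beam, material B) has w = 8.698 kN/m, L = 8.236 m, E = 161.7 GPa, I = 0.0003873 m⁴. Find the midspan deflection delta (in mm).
Model: a simply supported beam carrying a uniformly distributed load w over its whole span, so delta = (5·w·L^4) / (384·E·I).
Convert to SI units:
  w = 8.698 kN/m = 8698 N/m
  E = 161.7 GPa = 1.617 × 10¹¹ Pa
Substitute:
  delta = (5 × 8698 × 8.236^4) / (384 × (1.617 × 10¹¹) × 0.0003873)
  delta = 0.008321 m
Convert: delta = 0.008321 m = 8.321 mm
Final answer: delta = 8.321 mm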